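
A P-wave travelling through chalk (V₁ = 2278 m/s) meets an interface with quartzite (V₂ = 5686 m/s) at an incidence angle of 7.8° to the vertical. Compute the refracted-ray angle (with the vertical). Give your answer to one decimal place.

Snell's law: sin θ₂ = (V₂/V₁)·sin θ₁ = (5686/2278)·sin 7.8° = 0.3388.
θ₂ = sin⁻¹(0.3388) = 19.80° (from vertical).

19.8°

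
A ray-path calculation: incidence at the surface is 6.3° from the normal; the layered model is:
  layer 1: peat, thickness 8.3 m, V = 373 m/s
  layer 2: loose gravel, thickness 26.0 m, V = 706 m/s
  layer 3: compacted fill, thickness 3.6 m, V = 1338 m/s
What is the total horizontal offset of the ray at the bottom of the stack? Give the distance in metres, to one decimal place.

Apply Snell's law at each interface; in layer i the horizontal offset is hᵢ·tan θᵢ.
Layer 1: θ = 6.30°; offset = 8.3·tan 6.30° = 0.916 m.
Layer 2: sin θ = 706·sin 6.3°/373 = 0.2077, θ = 11.99°; offset = 26.0·tan 11.99° = 5.521 m.
Layer 3: sin θ = 1338·sin 6.3°/373 = 0.3936, θ = 23.18°; offset = 3.6·tan 23.18° = 1.542 m.
Σ offsets = 7.978 m.

8.0 m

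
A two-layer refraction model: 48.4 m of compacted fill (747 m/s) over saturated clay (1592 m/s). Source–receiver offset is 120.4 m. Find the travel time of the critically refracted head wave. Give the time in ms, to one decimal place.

190.1 ms

θ_c = arcsin(V₁/V₂) = arcsin(747/1592) = 27.98°, cos θ_c = 0.8831.
Intercept time tᵢ = 2h cos θ_c / V₁ = 2·48.4·0.8831/747 = 0.11443 s.
t = x/V₂ + tᵢ = 120.4/1592 + 0.11443 = 0.19006 s.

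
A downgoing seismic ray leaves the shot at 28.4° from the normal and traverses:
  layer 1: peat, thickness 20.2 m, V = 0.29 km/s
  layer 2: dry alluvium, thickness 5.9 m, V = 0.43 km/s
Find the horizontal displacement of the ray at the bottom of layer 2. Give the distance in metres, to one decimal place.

16.8 m

Ray parameter p = sin 28.4° / 0.29 km/s = 1.6401e+00 s/km.
Layer 1: θ = 28.40°; offset = 20.2·tan 28.40° = 10.922 m.
Layer 2: sin θ = p·0.43 = 0.7052 → θ = 44.85°; offset = 5.9·tan 44.85° = 5.869 m.
Total horizontal offset = 16.791 m.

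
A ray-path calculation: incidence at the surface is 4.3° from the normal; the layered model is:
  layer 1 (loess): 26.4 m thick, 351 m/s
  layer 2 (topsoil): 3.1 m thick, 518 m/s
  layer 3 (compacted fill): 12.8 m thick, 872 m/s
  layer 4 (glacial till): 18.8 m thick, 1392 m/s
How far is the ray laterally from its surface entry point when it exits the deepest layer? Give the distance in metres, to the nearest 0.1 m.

10.6 m

Ray parameter p = sin 4.3° / 351 m/s = 2.1361e-04 s/m.
Layer 1: θ = 4.30°; offset = 26.4·tan 4.30° = 1.985 m.
Layer 2: sin θ = p·518 = 0.1107 → θ = 6.35°; offset = 3.1·tan 6.35° = 0.345 m.
Layer 3: sin θ = p·872 = 0.1863 → θ = 10.74°; offset = 12.8·tan 10.74° = 2.427 m.
Layer 4: sin θ = p·1392 = 0.2974 → θ = 17.30°; offset = 18.8·tan 17.30° = 5.855 m.
Σ offsets = 10.612 m.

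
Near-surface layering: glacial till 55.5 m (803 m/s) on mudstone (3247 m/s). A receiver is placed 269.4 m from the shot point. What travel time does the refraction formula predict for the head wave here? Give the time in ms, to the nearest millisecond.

t = x/V₂ + 2h·√(V₂²−V₁²)/(V₁V₂).
√(V₂²−V₁²) = √(3247²−803²) = 3146.1 m/s; delay term = 2·55.5·3146.1/(803·3247) = 0.13394 s.
t = 269.4/3247 + 0.13394 = 0.21691 s.

217 ms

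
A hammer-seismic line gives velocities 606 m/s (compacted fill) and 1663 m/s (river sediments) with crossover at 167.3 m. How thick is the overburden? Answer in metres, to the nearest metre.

57 m

x_cross = 2h·√((V₂+V₁)/(V₂−V₁)) → h = x_cross / (2·√((V₂+V₁)/(V₂−V₁))).
√((V₂+V₁)/(V₂−V₁)) = √((1663+606)/(1663−606)) = 1.4651.
h = 167.3 / (2·1.4651) = 57.09 m.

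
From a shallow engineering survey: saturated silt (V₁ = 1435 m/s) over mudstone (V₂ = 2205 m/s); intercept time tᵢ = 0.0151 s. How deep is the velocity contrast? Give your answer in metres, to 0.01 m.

14.27 m

h = tᵢ·V₁·V₂ / (2·√(V₂²−V₁²)).
√(V₂²−V₁²) = √(2205² − 1435²) = 1674.2 m/s.
h = 0.0151 s × 1435 × 2205 / (2 × 1674.2) = 14.27 m.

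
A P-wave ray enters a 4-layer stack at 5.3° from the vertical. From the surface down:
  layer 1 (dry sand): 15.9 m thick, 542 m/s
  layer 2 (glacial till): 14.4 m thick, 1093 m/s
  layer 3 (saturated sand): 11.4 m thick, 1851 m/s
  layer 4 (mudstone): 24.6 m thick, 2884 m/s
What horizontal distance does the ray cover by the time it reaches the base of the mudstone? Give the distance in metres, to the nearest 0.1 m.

p = sin θ₁/V₁ = sin 5.3°/542 = 1.7043e-04 s/m is conserved through the stack.
Layer 1: θ = 5.30°; offset = 15.9·tan 5.30° = 1.475 m.
Layer 2: sin θ = p·1093 = 0.1863 → θ = 10.74°; offset = 14.4·tan 10.74° = 2.730 m.
Layer 3: sin θ = p·1851 = 0.3155 → θ = 18.39°; offset = 11.4·tan 18.39° = 3.790 m.
Layer 4: sin θ = p·2884 = 0.4915 → θ = 29.44°; offset = 24.6·tan 29.44° = 13.884 m.
Summing the layer offsets gives 21.879 m.

21.9 m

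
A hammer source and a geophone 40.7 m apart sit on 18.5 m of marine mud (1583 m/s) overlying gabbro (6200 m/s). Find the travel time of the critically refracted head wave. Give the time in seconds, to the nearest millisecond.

0.029 s

t = x/V₂ + 2h·√(V₂²−V₁²)/(V₁V₂).
√(V₂²−V₁²) = √(6200²−1583²) = 5994.5 m/s; delay term = 2·18.5·5994.5/(1583·6200) = 0.02260 s.
t = 40.7/6200 + 0.02260 = 0.02916 s.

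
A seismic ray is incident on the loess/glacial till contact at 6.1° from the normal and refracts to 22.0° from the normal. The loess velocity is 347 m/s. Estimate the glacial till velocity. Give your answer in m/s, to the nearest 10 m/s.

1220 m/s

sin 6.1° = 0.1063; sin 22.0° = 0.3746.
V₂ = V₁·(sin θ₂/sin θ₁) = 347·(0.3746/0.1063) = 1223.26 m/s.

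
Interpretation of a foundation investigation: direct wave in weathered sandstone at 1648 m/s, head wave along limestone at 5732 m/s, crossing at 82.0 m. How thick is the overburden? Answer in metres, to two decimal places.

30.50 m

h = (x_cross/2)·√((V₂−V₁)/(V₂+V₁)).
(V₂−V₁)/(V₂+V₁) = (5732−1648)/(5732+1648) = 0.5534; √ = 0.7439.
h = (82.0/2)·0.7439 = 30.50 m.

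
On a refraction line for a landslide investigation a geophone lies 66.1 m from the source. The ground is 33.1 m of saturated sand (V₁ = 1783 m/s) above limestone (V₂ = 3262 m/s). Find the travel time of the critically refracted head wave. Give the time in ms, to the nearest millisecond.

51 ms

θ_c = arcsin(V₁/V₂) = arcsin(1783/3262) = 33.13°, cos θ_c = 0.8374.
Intercept time tᵢ = 2h cos θ_c / V₁ = 2·33.1·0.8374/1783 = 0.03109 s.
t = x/V₂ + tᵢ = 66.1/3262 + 0.03109 = 0.05135 s.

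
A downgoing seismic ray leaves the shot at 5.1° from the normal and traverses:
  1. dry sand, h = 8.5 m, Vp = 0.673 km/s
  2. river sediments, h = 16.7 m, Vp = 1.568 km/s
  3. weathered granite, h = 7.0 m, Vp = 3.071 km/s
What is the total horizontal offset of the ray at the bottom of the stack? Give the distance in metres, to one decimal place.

Apply Snell's law at each interface; in layer i the horizontal offset is hᵢ·tan θᵢ.
Layer 1: θ = 5.10°; offset = 8.5·tan 5.10° = 0.759 m.
Layer 2: sin θ = 1.568·sin 5.1°/0.673 = 0.2071, θ = 11.95°; offset = 16.7·tan 11.95° = 3.535 m.
Layer 3: sin θ = 3.071·sin 5.1°/0.673 = 0.4056, θ = 23.93°; offset = 7.0·tan 23.93° = 3.107 m.
Total horizontal offset = 7.401 m.

7.4 m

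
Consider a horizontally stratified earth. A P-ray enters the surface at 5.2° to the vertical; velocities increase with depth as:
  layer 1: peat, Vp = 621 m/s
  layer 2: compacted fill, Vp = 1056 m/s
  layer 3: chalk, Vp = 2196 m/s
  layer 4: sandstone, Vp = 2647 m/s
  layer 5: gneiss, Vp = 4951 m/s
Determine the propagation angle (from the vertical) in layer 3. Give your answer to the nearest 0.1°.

Ray parameter p = sin 5.2° / 621 = 1.4595e-04 s/m.
sin θ_3 = p·V_3 = 1.4595e-04 × 2196 = 0.3205.
θ_3 = 18.69° from the vertical.

18.7°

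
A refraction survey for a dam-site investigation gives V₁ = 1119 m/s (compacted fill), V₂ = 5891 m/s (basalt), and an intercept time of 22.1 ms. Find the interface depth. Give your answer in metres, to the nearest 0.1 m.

12.6 m

θ_c = arcsin(1119/5891) = 10.95°; cos θ_c = 0.9818.
tᵢ = 2h cos θ_c/V₁ ⇒ h = tᵢ·V₁/(2 cos θ_c) = 0.0221·1119/(2·0.9818) = 12.59 m.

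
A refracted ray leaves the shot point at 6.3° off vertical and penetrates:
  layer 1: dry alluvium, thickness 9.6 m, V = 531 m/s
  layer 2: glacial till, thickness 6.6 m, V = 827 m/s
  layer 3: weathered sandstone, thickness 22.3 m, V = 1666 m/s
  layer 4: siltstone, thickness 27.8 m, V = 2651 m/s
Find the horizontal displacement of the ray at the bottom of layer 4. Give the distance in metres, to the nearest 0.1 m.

28.6 m

Apply Snell's law at each interface; in layer i the horizontal offset is hᵢ·tan θᵢ.
Layer 1: θ = 6.30°; offset = 9.6·tan 6.30° = 1.060 m.
Layer 2: sin θ = 827·sin 6.3°/531 = 0.1709, θ = 9.84°; offset = 6.6·tan 9.84° = 1.145 m.
Layer 3: sin θ = 1666·sin 6.3°/531 = 0.3443, θ = 20.14°; offset = 22.3·tan 20.14° = 8.178 m.
Layer 4: sin θ = 2651·sin 6.3°/531 = 0.5478, θ = 33.22°; offset = 27.8·tan 33.22° = 18.205 m.
Summing the layer offsets gives 28.587 m.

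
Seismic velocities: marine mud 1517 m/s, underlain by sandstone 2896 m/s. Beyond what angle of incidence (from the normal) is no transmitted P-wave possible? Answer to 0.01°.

Critical incidence: sin θ_c = V₁/V₂ = 1517/2896 = 0.5238.
θ_c = arcsin 0.5238 = 31.59°.

31.59°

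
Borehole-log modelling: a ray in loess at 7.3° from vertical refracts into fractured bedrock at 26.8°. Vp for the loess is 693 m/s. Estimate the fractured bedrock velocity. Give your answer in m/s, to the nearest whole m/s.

2459 m/s

sin 7.3° = 0.1271; sin 26.8° = 0.4509.
V₂ = V₁·(sin θ₂/sin θ₁) = 693·(0.4509/0.1271) = 2459.05 m/s.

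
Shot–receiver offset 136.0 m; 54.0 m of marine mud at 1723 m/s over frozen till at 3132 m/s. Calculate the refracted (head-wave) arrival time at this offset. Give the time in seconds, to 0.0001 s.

θ_c = arcsin(V₁/V₂) = arcsin(1723/3132) = 33.38°, cos θ_c = 0.8351.
Intercept time tᵢ = 2h cos θ_c / V₁ = 2·54.0·0.8351/1723 = 0.05234 s.
t = x/V₂ + tᵢ = 136.0/3132 + 0.05234 = 0.09577 s.

0.0958 s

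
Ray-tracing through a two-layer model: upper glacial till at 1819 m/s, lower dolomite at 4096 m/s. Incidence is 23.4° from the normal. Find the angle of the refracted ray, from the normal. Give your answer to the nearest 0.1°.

Snell's law: sin θ₂ = (V₂/V₁)·sin θ₁ = (4096/1819)·sin 23.4° = 0.8943.
θ₂ = arcsin 0.8943 = 63.42° from the normal.

63.4°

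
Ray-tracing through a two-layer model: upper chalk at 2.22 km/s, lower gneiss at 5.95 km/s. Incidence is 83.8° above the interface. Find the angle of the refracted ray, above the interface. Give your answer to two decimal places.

73.17°

Convert to the normal: θ₁ = 90° − 83.8° = 6.2°.
Snell's law: sin θ₂ = (V₂/V₁)·sin θ₁ = (5.95/2.22)·sin 6.2° = 0.2895.
θ₂ = arcsin 0.2895 = 16.83° from the normal.
From the interface: 90° − 16.83° = 73.17°.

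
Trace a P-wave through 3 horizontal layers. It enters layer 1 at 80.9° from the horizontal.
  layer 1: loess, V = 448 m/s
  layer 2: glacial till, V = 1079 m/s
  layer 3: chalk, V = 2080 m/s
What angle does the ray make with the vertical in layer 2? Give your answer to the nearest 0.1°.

22.4°

From the normal: θ₁ = 90° − 80.9° = 9.1°.
Ray parameter p = sin 9.1° / 448 = 3.5303e-04 s/m.
sin θ_2 = p·V_2 = 3.5303e-04 × 1079 = 0.3809.
θ_2 = arcsin 0.3809 = 22.39°.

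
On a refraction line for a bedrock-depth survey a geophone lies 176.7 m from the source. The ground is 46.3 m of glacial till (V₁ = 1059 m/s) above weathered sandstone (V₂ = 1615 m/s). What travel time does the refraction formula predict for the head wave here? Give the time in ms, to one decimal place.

t = x/V₂ + 2h·√(V₂²−V₁²)/(V₁V₂).
√(V₂²−V₁²) = √(1615²−1059²) = 1219.3 m/s; delay term = 2·46.3·1219.3/(1059·1615) = 0.06602 s.
t = 176.7/1615 + 0.06602 = 0.17543 s.

175.4 ms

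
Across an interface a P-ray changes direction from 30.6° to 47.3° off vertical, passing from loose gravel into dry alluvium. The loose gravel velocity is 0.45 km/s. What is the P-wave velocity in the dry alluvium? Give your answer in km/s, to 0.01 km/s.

0.65 km/s

sin 30.6° = 0.5090; sin 47.3° = 0.7349.
V₂ = V₁·(sin θ₂/sin θ₁) = 0.45·(0.7349/0.5090) = 0.65 km/s.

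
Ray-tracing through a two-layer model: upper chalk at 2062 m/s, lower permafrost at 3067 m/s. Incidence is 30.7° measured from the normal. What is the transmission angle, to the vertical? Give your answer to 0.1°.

sin θ₁/V₁ = sin θ₂/V₂ ⇒ sin θ₂ = 3067·sin 30.7°/2062 = 3067·0.5105/2062 = 0.7594.
θ₂ = sin⁻¹(0.7594) = 49.41° (from vertical).

49.4°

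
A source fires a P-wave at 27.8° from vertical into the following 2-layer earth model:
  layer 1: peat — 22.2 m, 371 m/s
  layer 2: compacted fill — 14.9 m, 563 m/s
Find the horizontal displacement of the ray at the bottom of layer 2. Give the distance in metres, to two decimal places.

26.63 m

Apply Snell's law at each interface; in layer i the horizontal offset is hᵢ·tan θᵢ.
Layer 1: θ = 27.80°; offset = 22.2·tan 27.80° = 11.7047 m.
Layer 2: sin θ = 563·sin 27.8°/371 = 0.7078, θ = 45.05°; offset = 14.9·tan 45.05° = 14.9272 m.
Total horizontal offset = 26.6319 m.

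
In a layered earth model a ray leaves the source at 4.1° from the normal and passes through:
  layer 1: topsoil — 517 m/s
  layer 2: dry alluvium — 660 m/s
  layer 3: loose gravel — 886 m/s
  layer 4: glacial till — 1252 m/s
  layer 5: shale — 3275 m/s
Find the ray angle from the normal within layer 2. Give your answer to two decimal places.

5.24°

Snell's law across each interface conserves sin θ / V, so sin θ_2 = V_2·sin θ₁/V₁.
sin θ_2 = 660 × sin 4.1° / 517 = 0.0913.
θ_2 = 5.24° from the vertical.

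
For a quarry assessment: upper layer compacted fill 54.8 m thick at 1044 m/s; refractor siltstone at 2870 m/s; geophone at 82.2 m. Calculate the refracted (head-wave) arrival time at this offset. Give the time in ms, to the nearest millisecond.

126 ms

θ_c = arcsin(V₁/V₂) = arcsin(1044/2870) = 21.33°, cos θ_c = 0.9315.
Intercept time tᵢ = 2h cos θ_c / V₁ = 2·54.8·0.9315/1044 = 0.09779 s.
t = x/V₂ + tᵢ = 82.2/2870 + 0.09779 = 0.12643 s.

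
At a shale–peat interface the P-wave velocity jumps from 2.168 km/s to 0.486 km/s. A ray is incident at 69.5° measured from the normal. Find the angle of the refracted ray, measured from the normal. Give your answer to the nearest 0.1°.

Snell's law: sin θ₂ = (V₂/V₁)·sin θ₁ = (0.486/2.168)·sin 69.5° = 0.2100.
θ₂ = arcsin 0.2100 = 12.12° from the normal.

12.1°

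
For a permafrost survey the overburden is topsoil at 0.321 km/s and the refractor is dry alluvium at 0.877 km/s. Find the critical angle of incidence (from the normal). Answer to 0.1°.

21.5°

At critical incidence the refracted ray runs along the interface (θ₂ = 90°), so sin θ_c = V₁/V₂.
θ_c = arcsin(0.321/0.877) = arcsin 0.3660 = 21.47°.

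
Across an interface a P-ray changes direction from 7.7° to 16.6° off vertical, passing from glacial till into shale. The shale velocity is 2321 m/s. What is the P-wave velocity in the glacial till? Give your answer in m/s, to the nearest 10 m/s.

1090 m/s

sin 7.7° = 0.1340; sin 16.6° = 0.2857.
V₁ = V₂·(sin θ₁/sin θ₂) = 2321·(0.1340/0.2857) = 1088.54 m/s.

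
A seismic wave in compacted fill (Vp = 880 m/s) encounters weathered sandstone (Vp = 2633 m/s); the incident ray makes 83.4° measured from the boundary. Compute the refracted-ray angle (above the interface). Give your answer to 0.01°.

69.89°

Convert to the normal: θ₁ = 90° − 83.4° = 6.6°.
sin θ₁/V₁ = sin θ₂/V₂ ⇒ sin θ₂ = 2633·sin 6.6°/880 = 2633·0.1149/880 = 0.3439.
θ₂ = sin⁻¹(0.3439) = 20.11° (from vertical).
From the interface: 90° − 20.11° = 69.89°.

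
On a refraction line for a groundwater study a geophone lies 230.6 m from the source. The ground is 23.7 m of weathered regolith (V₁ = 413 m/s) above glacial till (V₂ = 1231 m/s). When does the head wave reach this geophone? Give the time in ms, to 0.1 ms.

295.4 ms

t = x/V₂ + 2h·√(V₂²−V₁²)/(V₁V₂).
√(V₂²−V₁²) = √(1231²−413²) = 1159.7 m/s; delay term = 2·23.7·1159.7/(413·1231) = 0.10812 s.
t = 230.6/1231 + 0.10812 = 0.29545 s.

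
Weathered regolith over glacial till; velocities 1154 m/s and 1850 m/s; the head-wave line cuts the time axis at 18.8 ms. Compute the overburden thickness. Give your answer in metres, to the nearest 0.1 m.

θ_c = arcsin(1154/1850) = 38.59°; cos θ_c = 0.7816.
tᵢ = 2h cos θ_c/V₁ ⇒ h = tᵢ·V₁/(2 cos θ_c) = 0.0188·1154/(2·0.7816) = 13.88 m.

13.9 m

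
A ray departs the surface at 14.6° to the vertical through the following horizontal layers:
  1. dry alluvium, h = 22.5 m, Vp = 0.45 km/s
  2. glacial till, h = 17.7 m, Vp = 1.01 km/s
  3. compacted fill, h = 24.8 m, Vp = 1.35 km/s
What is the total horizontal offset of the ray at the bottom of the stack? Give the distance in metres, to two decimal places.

46.67 m

Apply Snell's law at each interface; in layer i the horizontal offset is hᵢ·tan θᵢ.
Layer 1: θ = 14.60°; offset = 22.5·tan 14.60° = 5.8608 m.
Layer 2: sin θ = 1.01·sin 14.6°/0.45 = 0.5658, θ = 34.45°; offset = 17.7·tan 34.45° = 12.1443 m.
Layer 3: sin θ = 1.35·sin 14.6°/0.45 = 0.7562, θ = 49.13°; offset = 24.8·tan 49.13° = 28.6613 m.
Total horizontal offset = 46.6664 m.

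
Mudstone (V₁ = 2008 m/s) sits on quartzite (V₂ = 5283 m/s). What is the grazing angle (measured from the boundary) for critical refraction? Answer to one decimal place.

67.7°

Critical incidence: sin θ_c = V₁/V₂ = 2008/5283 = 0.3801.
θ_c = arcsin 0.3801 = 22.34°.
Measured from the interface: 90° − 22.34° = 67.66°.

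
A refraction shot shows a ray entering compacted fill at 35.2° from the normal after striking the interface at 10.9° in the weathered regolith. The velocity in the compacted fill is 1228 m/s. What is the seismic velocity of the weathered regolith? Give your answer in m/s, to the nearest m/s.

Snell's law: sin 10.9°/V₁ = sin 35.2°/V₂.
V₁ = V₂·sin 10.9°/sin 35.2° = 1228 × 0.3280 = 402.84 m/s.

403 m/s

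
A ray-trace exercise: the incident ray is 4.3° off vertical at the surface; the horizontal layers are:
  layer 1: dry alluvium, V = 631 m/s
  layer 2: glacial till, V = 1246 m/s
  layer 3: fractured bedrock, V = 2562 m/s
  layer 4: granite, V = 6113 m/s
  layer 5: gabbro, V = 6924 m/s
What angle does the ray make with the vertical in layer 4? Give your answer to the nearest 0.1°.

46.6°

Snell's law across each interface conserves sin θ / V, so sin θ_4 = V_4·sin θ₁/V₁.
sin θ_4 = 6113 × sin 4.3° / 631 = 0.7264.
θ_4 = arcsin 0.7264 = 46.58°.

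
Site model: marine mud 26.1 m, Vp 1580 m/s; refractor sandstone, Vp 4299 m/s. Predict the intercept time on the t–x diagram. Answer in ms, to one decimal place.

tᵢ = 2h·√(V₂²−V₁²)/(V₁V₂).
√(V₂²−V₁²) = √(4299²−1580²) = 3998.1 m/s.
tᵢ = 2·26.1·3998.1/(1580·4299) = 0.03073 s.

30.7 ms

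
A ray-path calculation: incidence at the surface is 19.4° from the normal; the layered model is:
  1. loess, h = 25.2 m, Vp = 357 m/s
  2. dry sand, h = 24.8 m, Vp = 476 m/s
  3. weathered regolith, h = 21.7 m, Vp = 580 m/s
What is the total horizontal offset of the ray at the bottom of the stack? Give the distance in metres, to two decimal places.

35.03 m

Ray parameter p = sin 19.4° / 357 m/s = 9.3042e-04 s/m.
Layer 1: θ = 19.40°; offset = 25.2·tan 19.40° = 8.8743 m.
Layer 2: sin θ = p·476 = 0.4429 → θ = 26.29°; offset = 24.8·tan 26.29° = 12.2504 m.
Layer 3: sin θ = p·580 = 0.5396 → θ = 32.66°; offset = 21.7·tan 32.66° = 13.9095 m.
Σ offsets = 35.0342 m.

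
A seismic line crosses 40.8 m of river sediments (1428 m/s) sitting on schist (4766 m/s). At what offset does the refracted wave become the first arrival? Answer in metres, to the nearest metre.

111 m

x_cross = 2h·√((V₂+V₁)/(V₂−V₁)).
(V₂+V₁)/(V₂−V₁) = (4766+1428)/(4766−1428) = 1.8556; √ = 1.3622.
x_cross = 2·40.8·1.3622 = 111.16 m.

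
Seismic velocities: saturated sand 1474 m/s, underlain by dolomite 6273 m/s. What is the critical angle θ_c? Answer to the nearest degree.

Critical incidence: sin θ_c = V₁/V₂ = 1474/6273 = 0.2350.
θ_c = arcsin 0.2350 = 13.59°.

14°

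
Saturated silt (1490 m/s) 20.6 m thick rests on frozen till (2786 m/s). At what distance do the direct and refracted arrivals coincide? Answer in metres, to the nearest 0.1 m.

θ_c = arcsin(1490/2786) = 32.33°, so cos θ_c = 0.8450 and tᵢ = 2h cos θ_c/V₁ = 0.0234 s.
At crossover x/V₁ = x/V₂ + tᵢ ⇒ x = tᵢ/(1/V₁ − 1/V₂) = 0.02336/(6.7114e-04 − 3.5894e-04) = 74.84 m.

74.8 m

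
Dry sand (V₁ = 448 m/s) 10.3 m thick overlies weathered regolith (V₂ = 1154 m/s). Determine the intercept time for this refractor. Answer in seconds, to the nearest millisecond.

tᵢ = 2h·√(V₂²−V₁²)/(V₁V₂).
√(V₂²−V₁²) = √(1154²−448²) = 1063.5 m/s.
tᵢ = 2·10.3·1063.5/(448·1154) = 0.04238 s.

0.042 s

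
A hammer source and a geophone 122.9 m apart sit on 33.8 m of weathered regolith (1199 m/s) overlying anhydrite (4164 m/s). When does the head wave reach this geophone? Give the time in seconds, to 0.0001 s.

t = x/V₂ + 2h·√(V₂²−V₁²)/(V₁V₂).
√(V₂²−V₁²) = √(4164²−1199²) = 3987.6 m/s; delay term = 2·33.8·3987.6/(1199·4164) = 0.05399 s.
t = 122.9/4164 + 0.05399 = 0.08351 s.

0.0835 s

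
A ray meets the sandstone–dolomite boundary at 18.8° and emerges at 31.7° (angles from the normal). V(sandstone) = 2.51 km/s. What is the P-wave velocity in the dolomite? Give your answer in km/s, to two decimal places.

sin 18.8° = 0.3223; sin 31.7° = 0.5255.
V₂ = V₁·(sin θ₂/sin θ₁) = 2.51·(0.5255/0.3223) = 4.09 km/s.

4.09 km/s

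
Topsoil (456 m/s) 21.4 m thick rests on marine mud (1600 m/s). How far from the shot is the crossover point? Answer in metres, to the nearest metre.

57 m

θ_c = arcsin(456/1600) = 16.56°, so cos θ_c = 0.9585 and tᵢ = 2h cos θ_c/V₁ = 0.0900 s.
At crossover x/V₁ = x/V₂ + tᵢ ⇒ x = tᵢ/(1/V₁ − 1/V₂) = 0.08997/(2.1930e-03 − 6.2500e-04) = 57.38 m.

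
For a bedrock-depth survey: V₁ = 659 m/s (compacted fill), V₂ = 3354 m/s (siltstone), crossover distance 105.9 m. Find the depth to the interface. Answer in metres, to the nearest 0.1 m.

43.4 m

h = (x_cross/2)·√((V₂−V₁)/(V₂+V₁)).
(V₂−V₁)/(V₂+V₁) = (3354−659)/(3354+659) = 0.6716; √ = 0.8195.
h = (105.9/2)·0.8195 = 43.39 m.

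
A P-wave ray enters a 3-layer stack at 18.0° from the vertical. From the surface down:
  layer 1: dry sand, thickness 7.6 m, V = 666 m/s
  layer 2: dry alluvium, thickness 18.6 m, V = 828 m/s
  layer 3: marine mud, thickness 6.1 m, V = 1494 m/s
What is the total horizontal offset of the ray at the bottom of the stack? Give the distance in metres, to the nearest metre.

p = sin θ₁/V₁ = sin 18.0°/666 = 4.6399e-04 s/m is conserved through the stack.
Layer 1: θ = 18.00°; offset = 7.6·tan 18.00° = 2.469 m.
Layer 2: sin θ = p·828 = 0.3842 → θ = 22.59°; offset = 18.6·tan 22.59° = 7.740 m.
Layer 3: sin θ = p·1494 = 0.6932 → θ = 43.88°; offset = 6.1·tan 43.88° = 5.867 m.
Total horizontal offset = 16.076 m.

16 m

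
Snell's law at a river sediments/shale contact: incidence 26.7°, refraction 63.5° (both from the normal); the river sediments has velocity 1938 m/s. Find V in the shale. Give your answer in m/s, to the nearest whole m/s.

Snell's law: sin 26.7°/V₁ = sin 63.5°/V₂.
V₂ = V₁·sin 63.5°/sin 26.7° = 1938 × 1.9918 = 3860.03 m/s.

3860 m/s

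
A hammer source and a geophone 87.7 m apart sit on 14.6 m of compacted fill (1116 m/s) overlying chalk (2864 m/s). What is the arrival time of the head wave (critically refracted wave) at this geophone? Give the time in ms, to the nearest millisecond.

55 ms

t = x/V₂ + 2h·√(V₂²−V₁²)/(V₁V₂).
√(V₂²−V₁²) = √(2864²−1116²) = 2637.6 m/s; delay term = 2·14.6·2637.6/(1116·2864) = 0.02410 s.
t = 87.7/2864 + 0.02410 = 0.05472 s.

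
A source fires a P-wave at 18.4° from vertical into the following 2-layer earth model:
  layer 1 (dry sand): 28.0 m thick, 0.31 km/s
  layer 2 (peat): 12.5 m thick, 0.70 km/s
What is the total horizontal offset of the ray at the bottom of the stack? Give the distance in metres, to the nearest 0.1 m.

22.0 m

p = sin θ₁/V₁ = sin 18.4°/0.31 = 1.0182e+00 s/km is conserved through the stack.
Layer 1: θ = 18.40°; offset = 28.0·tan 18.40° = 9.314 m.
Layer 2: sin θ = p·0.70 = 0.7128 → θ = 45.46°; offset = 12.5·tan 45.46° = 12.702 m.
Total horizontal offset = 22.017 m.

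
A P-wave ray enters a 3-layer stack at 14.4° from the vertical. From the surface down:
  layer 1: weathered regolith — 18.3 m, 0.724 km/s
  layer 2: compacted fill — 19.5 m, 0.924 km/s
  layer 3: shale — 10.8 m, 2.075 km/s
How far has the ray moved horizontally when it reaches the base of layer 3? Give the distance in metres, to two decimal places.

p = sin θ₁/V₁ = sin 14.4°/0.724 = 3.4349e-01 s/km is conserved through the stack.
Layer 1: θ = 14.40°; offset = 18.3·tan 14.40° = 4.6986 m.
Layer 2: sin θ = p·0.924 = 0.3174 → θ = 18.51°; offset = 19.5·tan 18.51° = 6.5265 m.
Layer 3: sin θ = p·2.075 = 0.7128 → θ = 45.46°; offset = 10.8·tan 45.46° = 10.9745 m.
Summing the layer offsets gives 22.1997 m.

22.20 m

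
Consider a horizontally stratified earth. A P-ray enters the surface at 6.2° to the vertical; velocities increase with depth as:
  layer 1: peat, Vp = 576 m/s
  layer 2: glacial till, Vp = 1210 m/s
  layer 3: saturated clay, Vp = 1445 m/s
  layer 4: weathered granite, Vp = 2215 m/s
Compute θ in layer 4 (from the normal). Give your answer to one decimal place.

24.5°

Snell's law across each interface conserves sin θ / V, so sin θ_4 = V_4·sin θ₁/V₁.
sin θ_4 = 2215 × sin 6.2° / 576 = 0.4153.
θ_4 = arcsin 0.4153 = 24.54°.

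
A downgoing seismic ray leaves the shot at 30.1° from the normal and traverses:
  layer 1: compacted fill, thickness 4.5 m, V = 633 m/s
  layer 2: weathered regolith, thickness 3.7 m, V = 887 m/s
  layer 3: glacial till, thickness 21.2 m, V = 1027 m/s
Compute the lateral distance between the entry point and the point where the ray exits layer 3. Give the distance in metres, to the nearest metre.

36 m

Apply Snell's law at each interface; in layer i the horizontal offset is hᵢ·tan θᵢ.
Layer 1: θ = 30.10°; offset = 4.5·tan 30.10° = 2.609 m.
Layer 2: sin θ = 887·sin 30.1°/633 = 0.7027, θ = 44.65°; offset = 3.7·tan 44.65° = 3.655 m.
Layer 3: sin θ = 1027·sin 30.1°/633 = 0.8137, θ = 54.46°; offset = 21.2·tan 54.46° = 29.673 m.
Summing the layer offsets gives 35.936 m.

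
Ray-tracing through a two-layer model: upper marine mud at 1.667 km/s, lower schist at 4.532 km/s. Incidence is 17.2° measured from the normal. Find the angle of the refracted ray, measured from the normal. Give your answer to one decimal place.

53.5°

sin θ₁/V₁ = sin θ₂/V₂ ⇒ sin θ₂ = 4.532·sin 17.2°/1.667 = 4.532·0.2957/1.667 = 0.8039.
θ₂ = arcsin 0.8039 = 53.51° from the normal.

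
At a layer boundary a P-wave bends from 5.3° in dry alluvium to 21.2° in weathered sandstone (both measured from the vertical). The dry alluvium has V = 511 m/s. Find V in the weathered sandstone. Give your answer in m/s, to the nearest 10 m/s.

2000 m/s

sin 5.3° = 0.0924; sin 21.2° = 0.3616.
V₂ = V₁·(sin θ₂/sin θ₁) = 511·(0.3616/0.0924) = 2000.53 m/s.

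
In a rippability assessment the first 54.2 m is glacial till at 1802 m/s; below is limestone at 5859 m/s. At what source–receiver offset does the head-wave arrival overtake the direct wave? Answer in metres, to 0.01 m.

148.96 m

x_cross = 2h·√((V₂+V₁)/(V₂−V₁)).
(V₂+V₁)/(V₂−V₁) = (5859+1802)/(5859−1802) = 1.8883; √ = 1.3742.
x_cross = 2·54.2·1.3742 = 148.96 m.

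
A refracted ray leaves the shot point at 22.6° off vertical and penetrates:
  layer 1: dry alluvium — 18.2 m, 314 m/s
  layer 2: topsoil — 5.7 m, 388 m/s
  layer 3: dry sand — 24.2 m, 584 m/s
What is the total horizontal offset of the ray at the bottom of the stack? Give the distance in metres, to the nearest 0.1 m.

35.4 m

Apply Snell's law at each interface; in layer i the horizontal offset is hᵢ·tan θᵢ.
Layer 1: θ = 22.60°; offset = 18.2·tan 22.60° = 7.576 m.
Layer 2: sin θ = 388·sin 22.6°/314 = 0.4749, θ = 28.35°; offset = 5.7·tan 28.35° = 3.076 m.
Layer 3: sin θ = 584·sin 22.6°/314 = 0.7147, θ = 45.62°; offset = 24.2·tan 45.62° = 24.731 m.
Total horizontal offset = 35.383 m.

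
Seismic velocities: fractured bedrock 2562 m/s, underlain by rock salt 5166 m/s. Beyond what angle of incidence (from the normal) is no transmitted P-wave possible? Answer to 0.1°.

29.7°

Critical incidence: sin θ_c = V₁/V₂ = 2562/5166 = 0.4959.
θ_c = arcsin 0.4959 = 29.73°.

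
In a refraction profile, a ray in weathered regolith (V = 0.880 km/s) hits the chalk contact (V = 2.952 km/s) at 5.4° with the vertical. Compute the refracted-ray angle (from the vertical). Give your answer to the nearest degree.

Snell's law: sin θ₂ = (V₂/V₁)·sin θ₁ = (2.952/0.880)·sin 5.4° = 0.3157.
θ₂ = arcsin 0.3157 = 18.40° from the normal.

18°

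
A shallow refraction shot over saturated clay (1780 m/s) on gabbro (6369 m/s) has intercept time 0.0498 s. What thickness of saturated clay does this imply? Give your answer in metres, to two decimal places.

h = tᵢ·V₁·V₂ / (2·√(V₂²−V₁²)).
√(V₂²−V₁²) = √(6369² − 1780²) = 6115.2 m/s.
h = 0.0498 s × 1780 × 6369 / (2 × 6115.2) = 46.16 m.

46.16 m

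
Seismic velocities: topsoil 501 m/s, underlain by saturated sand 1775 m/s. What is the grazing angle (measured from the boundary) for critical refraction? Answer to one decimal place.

73.6°

Critical incidence: sin θ_c = V₁/V₂ = 501/1775 = 0.2823.
θ_c = arcsin 0.2823 = 16.39°.
Measured from the interface: 90° − 16.39° = 73.61°.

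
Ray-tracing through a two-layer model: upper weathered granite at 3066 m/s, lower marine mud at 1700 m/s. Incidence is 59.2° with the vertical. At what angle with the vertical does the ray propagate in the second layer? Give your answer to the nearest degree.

28°

sin θ₁/V₁ = sin θ₂/V₂ ⇒ sin θ₂ = 1700·sin 59.2°/3066 = 1700·0.8590/3066 = 0.4763.
θ₂ = arcsin 0.4763 = 28.44° from the normal.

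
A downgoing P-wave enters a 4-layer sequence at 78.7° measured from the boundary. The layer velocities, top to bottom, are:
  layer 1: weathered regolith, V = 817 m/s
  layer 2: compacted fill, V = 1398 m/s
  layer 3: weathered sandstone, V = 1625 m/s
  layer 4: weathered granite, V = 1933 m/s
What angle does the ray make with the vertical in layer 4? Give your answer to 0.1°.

From the normal: θ₁ = 90° − 78.7° = 11.3°.
Snell's law across each interface conserves sin θ / V, so sin θ_4 = V_4·sin θ₁/V₁.
sin θ_4 = 1933 × sin 11.3° / 817 = 0.4636.
θ_4 = 27.62° from the vertical.

27.6°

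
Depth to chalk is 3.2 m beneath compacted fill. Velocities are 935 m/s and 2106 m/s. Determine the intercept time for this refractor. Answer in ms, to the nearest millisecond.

6 ms

tᵢ = 2h·√(V₂²−V₁²)/(V₁V₂).
√(V₂²−V₁²) = √(2106²−935²) = 1887.1 m/s.
tᵢ = 2·3.2·1887.1/(935·2106) = 0.00613 s.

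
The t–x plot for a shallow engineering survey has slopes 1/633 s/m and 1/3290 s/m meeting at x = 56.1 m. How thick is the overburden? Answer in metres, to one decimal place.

23.1 m

x_cross = 2h·√((V₂+V₁)/(V₂−V₁)) → h = x_cross / (2·√((V₂+V₁)/(V₂−V₁))).
√((V₂+V₁)/(V₂−V₁)) = √((3290+633)/(3290−633)) = 1.2151.
h = 56.1 / (2·1.2151) = 23.08 m.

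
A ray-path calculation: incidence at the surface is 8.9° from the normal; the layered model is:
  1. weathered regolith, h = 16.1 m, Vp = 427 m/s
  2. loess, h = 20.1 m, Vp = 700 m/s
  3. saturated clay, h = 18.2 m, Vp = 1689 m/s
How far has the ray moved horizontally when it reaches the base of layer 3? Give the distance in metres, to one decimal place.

p = sin θ₁/V₁ = sin 8.9°/427 = 3.6232e-04 s/m is conserved through the stack.
Layer 1: θ = 8.90°; offset = 16.1·tan 8.90° = 2.521 m.
Layer 2: sin θ = p·700 = 0.2536 → θ = 14.69°; offset = 20.1·tan 14.69° = 5.270 m.
Layer 3: sin θ = p·1689 = 0.6120 → θ = 37.73°; offset = 18.2·tan 37.73° = 14.082 m.
Total horizontal offset = 21.874 m.

21.9 m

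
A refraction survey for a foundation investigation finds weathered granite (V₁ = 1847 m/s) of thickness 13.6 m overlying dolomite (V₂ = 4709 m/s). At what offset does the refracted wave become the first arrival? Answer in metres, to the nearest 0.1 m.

x_cross = 2h·√((V₂+V₁)/(V₂−V₁)).
(V₂+V₁)/(V₂−V₁) = (4709+1847)/(4709−1847) = 2.2907; √ = 1.5135.
x_cross = 2·13.6·1.5135 = 41.17 m.

41.2 m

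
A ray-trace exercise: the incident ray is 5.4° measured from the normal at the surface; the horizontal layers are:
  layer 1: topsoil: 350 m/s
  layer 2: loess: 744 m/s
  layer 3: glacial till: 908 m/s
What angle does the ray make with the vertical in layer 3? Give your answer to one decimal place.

Snell's law across each interface conserves sin θ / V, so sin θ_3 = V_3·sin θ₁/V₁.
sin θ_3 = 908 × sin 5.4° / 350 = 0.2441.
θ_3 = 14.13° from the vertical.

14.1°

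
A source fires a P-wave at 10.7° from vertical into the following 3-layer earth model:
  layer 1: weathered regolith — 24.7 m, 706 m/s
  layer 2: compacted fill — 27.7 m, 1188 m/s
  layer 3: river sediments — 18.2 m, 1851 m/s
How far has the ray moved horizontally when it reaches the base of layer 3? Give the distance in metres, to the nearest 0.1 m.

23.9 m

Apply Snell's law at each interface; in layer i the horizontal offset is hᵢ·tan θᵢ.
Layer 1: θ = 10.70°; offset = 24.7·tan 10.70° = 4.667 m.
Layer 2: sin θ = 1188·sin 10.7°/706 = 0.3124, θ = 18.21°; offset = 27.7·tan 18.21° = 9.110 m.
Layer 3: sin θ = 1851·sin 10.7°/706 = 0.4868, θ = 29.13°; offset = 18.2·tan 29.13° = 10.142 m.
Σ offsets = 23.920 m.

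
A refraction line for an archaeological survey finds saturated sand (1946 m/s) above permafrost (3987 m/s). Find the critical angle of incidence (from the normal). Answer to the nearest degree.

29°

At critical incidence the refracted ray runs along the interface (θ₂ = 90°), so sin θ_c = V₁/V₂.
θ_c = arcsin(1946/3987) = arcsin 0.4881 = 29.21°.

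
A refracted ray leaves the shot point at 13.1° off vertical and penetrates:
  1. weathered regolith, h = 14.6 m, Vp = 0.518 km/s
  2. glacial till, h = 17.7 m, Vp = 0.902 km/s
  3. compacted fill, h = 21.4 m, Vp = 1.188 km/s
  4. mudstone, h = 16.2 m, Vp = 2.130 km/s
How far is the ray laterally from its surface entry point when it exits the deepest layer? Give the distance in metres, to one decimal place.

Apply Snell's law at each interface; in layer i the horizontal offset is hᵢ·tan θᵢ.
Layer 1: θ = 13.10°; offset = 14.6·tan 13.10° = 3.398 m.
Layer 2: sin θ = 0.902·sin 13.1°/0.518 = 0.3947, θ = 23.25°; offset = 17.7·tan 23.25° = 7.603 m.
Layer 3: sin θ = 1.188·sin 13.1°/0.518 = 0.5198, θ = 31.32°; offset = 21.4·tan 31.32° = 13.021 m.
Layer 4: sin θ = 2.130·sin 13.1°/0.518 = 0.9320, θ = 68.75°; offset = 16.2·tan 68.75° = 41.650 m.
Σ offsets = 65.672 m.

65.7 m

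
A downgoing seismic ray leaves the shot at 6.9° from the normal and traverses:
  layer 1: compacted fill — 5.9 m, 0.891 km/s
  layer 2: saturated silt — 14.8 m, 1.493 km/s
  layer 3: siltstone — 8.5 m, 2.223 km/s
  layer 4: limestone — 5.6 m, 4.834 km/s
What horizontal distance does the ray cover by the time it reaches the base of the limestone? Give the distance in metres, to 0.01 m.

11.24 m

p = sin θ₁/V₁ = sin 6.9°/0.891 = 1.3483e-01 s/km is conserved through the stack.
Layer 1: θ = 6.90°; offset = 5.9·tan 6.90° = 0.7140 m.
Layer 2: sin θ = p·1.493 = 0.2013 → θ = 11.61°; offset = 14.8·tan 11.61° = 3.0416 m.
Layer 3: sin θ = p·2.223 = 0.2997 → θ = 17.44°; offset = 8.5·tan 17.44° = 2.6705 m.
Layer 4: sin θ = p·4.834 = 0.6518 → θ = 40.68°; offset = 5.6·tan 40.68° = 4.8127 m.
Total horizontal offset = 11.2389 m.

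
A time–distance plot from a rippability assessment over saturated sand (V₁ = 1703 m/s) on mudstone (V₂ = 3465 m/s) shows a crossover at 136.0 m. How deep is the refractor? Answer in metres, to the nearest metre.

40 m

x_cross = 2h·√((V₂+V₁)/(V₂−V₁)) → h = x_cross / (2·√((V₂+V₁)/(V₂−V₁))).
√((V₂+V₁)/(V₂−V₁)) = √((3465+1703)/(3465−1703)) = 1.7126.
h = 136.0 / (2·1.7126) = 39.71 m.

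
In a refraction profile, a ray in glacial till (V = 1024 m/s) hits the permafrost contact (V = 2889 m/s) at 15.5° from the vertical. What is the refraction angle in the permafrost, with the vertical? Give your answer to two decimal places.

Snell's law: sin θ₂ = (V₂/V₁)·sin θ₁ = (2889/1024)·sin 15.5° = 0.7540.
θ₂ = arcsin 0.7540 = 48.93° from the normal.

48.93°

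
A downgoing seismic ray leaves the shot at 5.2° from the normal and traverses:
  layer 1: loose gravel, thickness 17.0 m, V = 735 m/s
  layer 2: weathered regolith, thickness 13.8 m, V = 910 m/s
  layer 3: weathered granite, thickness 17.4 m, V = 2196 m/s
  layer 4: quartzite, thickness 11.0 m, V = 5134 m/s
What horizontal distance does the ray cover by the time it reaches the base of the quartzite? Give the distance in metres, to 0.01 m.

Ray parameter p = sin 5.2° / 735 m/s = 1.2331e-04 s/m.
Layer 1: θ = 5.20°; offset = 17.0·tan 5.20° = 1.5471 m.
Layer 2: sin θ = p·910 = 0.1122 → θ = 6.44°; offset = 13.8·tan 6.44° = 1.5584 m.
Layer 3: sin θ = p·2196 = 0.2708 → θ = 15.71°; offset = 17.4·tan 15.71° = 4.8946 m.
Layer 4: sin θ = p·5134 = 0.6331 → θ = 39.28°; offset = 11.0·tan 39.28° = 8.9961 m.
Σ offsets = 16.9961 m.

17.00 m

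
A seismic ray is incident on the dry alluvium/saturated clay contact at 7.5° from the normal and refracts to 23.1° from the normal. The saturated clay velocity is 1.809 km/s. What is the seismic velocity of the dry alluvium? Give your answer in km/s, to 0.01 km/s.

sin 7.5° = 0.1305; sin 23.1° = 0.3923.
V₁ = V₂·(sin θ₁/sin θ₂) = 1.809·(0.1305/0.3923) = 0.60 km/s.

0.60 km/s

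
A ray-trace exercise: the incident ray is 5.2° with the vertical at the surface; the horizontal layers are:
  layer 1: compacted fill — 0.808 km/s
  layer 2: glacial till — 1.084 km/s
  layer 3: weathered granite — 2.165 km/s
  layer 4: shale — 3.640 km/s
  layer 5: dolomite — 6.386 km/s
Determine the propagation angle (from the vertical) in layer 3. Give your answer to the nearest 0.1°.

Ray parameter p = sin 5.2° / 0.808 = 1.1217e-01 s/km.
sin θ_3 = p·V_3 = 1.1217e-01 × 2.165 = 0.2428.
θ_3 = 14.05° from the vertical.

14.1°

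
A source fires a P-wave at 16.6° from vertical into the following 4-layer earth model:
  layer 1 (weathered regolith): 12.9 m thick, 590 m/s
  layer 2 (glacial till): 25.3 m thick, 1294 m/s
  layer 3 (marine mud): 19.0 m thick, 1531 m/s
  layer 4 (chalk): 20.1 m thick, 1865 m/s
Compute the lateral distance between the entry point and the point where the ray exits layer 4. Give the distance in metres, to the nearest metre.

p = sin θ₁/V₁ = sin 16.6°/590 = 4.8422e-04 s/m is conserved through the stack.
Layer 1: θ = 16.60°; offset = 12.9·tan 16.60° = 3.846 m.
Layer 2: sin θ = p·1294 = 0.6266 → θ = 38.80°; offset = 25.3·tan 38.80° = 20.340 m.
Layer 3: sin θ = p·1531 = 0.7413 → θ = 47.85°; offset = 19.0·tan 47.85° = 20.988 m.
Layer 4: sin θ = p·1865 = 0.9031 → θ = 64.56°; offset = 20.1·tan 64.56° = 42.262 m.
Σ offsets = 87.435 m.

87 m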